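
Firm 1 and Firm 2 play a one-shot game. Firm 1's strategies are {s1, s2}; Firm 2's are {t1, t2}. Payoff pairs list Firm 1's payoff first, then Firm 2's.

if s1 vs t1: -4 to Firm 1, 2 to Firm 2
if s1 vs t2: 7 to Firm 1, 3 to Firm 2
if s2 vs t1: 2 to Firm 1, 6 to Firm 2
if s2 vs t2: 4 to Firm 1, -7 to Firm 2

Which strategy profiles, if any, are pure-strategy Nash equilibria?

Check mutual best responses: a cell is a NE iff neither player can gain by unilaterally deviating.
Firm 1's best responses — vs t1: s2 (payoff 2); vs t2: s1 (payoff 7).
Firm 2's best responses — vs s1: t2 (payoff 3); vs s2: t1 (payoff 6).
Mutual best responses occur at (s1, t2) and (s2, t1); at each, neither player gains by switching.

(s1, t2) and (s2, t1)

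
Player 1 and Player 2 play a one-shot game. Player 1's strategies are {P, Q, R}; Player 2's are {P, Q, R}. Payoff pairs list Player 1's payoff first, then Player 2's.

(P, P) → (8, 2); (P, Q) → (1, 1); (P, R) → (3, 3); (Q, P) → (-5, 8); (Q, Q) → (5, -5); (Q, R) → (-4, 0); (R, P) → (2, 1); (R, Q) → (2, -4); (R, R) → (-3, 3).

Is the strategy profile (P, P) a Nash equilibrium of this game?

No

Holding Player 2 at P: Player 1 gets 8 from P, versus -5 from Q, 2 from R. No profitable deviation for Player 1.
Holding Player 1 at P: Player 2 gets 2 from P but could get 3 by switching to R. Player 2 has a profitable deviation.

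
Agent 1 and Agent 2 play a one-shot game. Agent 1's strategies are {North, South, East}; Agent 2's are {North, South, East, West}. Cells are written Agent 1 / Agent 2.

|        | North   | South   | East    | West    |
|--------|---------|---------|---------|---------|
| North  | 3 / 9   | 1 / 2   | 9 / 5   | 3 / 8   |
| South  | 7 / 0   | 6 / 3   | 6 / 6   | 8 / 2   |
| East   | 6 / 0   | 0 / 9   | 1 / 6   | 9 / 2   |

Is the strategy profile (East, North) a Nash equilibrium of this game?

No

Holding Agent 2 at North: Agent 1 gets 6 from East but could get 7 by switching to South. Agent 1 has a profitable deviation.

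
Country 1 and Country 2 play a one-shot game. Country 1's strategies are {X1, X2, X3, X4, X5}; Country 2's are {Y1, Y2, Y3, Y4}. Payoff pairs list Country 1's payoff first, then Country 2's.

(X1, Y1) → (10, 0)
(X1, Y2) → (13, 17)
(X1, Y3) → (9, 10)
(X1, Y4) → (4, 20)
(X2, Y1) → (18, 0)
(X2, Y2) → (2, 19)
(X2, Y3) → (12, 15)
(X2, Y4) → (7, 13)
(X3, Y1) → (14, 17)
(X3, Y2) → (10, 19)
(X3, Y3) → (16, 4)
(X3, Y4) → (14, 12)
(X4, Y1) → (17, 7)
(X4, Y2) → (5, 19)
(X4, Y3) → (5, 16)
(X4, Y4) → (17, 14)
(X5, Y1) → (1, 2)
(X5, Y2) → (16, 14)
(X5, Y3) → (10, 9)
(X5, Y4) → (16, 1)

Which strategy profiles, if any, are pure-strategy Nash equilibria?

(X5, Y2)

Find each player's best response to every opponent strategy; NE are the intersections.
Country 1's best responses — vs Y1: X2 (payoff 18); vs Y2: X5 (payoff 16); vs Y3: X3 (payoff 16); vs Y4: X4 (payoff 17).
Country 2's best responses — vs X1: Y4 (payoff 20); vs X2: Y2 (payoff 19); vs X3: Y2 (payoff 19); vs X4: Y2 (payoff 19); vs X5: Y2 (payoff 14).
The only mutual best response is (X5, Y2); neither player gains by switching there.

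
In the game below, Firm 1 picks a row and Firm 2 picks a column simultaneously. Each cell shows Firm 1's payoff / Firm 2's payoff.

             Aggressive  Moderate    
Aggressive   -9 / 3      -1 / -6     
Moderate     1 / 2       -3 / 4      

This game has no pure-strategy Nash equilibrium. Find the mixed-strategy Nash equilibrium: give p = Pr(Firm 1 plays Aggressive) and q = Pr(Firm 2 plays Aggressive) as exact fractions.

Each player's mixing probability is pinned down by making the *other* player indifferent.
Firm 2 indifferent between Aggressive and Moderate: p·3 + (1−p)·2 = p·(-6) + (1−p)·4 ⟹ 2 + 1p = 4 + (-10)p ⟹ p = 2/11.
Firm 1 indifferent between Aggressive and Moderate: q·(-9) + (1−q)·(-1) = q·1 + (1−q)·(-3) ⟹ (-1) + (-8)q = (-3) + 4q ⟹ q = 1/6.

p = 2/11, q = 1/6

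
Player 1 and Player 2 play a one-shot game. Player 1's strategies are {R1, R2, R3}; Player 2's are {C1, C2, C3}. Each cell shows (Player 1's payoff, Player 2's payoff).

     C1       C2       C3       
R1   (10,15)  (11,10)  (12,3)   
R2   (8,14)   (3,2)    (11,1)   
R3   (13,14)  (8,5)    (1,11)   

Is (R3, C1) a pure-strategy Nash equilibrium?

Yes

Holding Player 2 at C1: Player 1 gets 13 from R3, versus 10 from R1, 8 from R2. No profitable deviation for Player 1.
Holding Player 1 at R3: Player 2 gets 14 from C1, versus 5 from C2, 11 from C3. No profitable deviation for Player 2 either.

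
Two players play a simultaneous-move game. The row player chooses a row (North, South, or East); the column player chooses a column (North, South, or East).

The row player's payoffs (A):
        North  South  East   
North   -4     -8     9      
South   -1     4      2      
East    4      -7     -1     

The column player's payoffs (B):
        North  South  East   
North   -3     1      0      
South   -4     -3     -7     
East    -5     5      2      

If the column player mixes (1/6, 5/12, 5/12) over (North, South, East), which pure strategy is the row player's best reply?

South

Compute the row player's expected payoff from each pure strategy against the given mix.
North: (1/6)·(-4) + (5/12)·(-8) + (5/12)·9 = -1/4
South: (1/6)·(-1) + (5/12)·4 + (5/12)·2 = 7/3
East: (1/6)·4 + (5/12)·(-7) + (5/12)·(-1) = -8/3
Highest expected payoff is 7/3, from South.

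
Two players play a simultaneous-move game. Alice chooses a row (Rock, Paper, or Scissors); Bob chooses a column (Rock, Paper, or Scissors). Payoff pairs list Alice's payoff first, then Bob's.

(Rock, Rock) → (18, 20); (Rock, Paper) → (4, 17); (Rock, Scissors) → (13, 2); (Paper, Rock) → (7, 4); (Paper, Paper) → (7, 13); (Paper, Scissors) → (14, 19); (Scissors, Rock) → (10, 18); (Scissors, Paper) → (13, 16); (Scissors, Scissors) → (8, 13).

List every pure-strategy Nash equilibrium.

Find each player's best response to every opponent strategy; NE are the intersections.
Alice's best responses — vs Rock: Rock (payoff 18); vs Paper: Scissors (payoff 13); vs Scissors: Paper (payoff 14).
Bob's best responses — vs Rock: Rock (payoff 20); vs Paper: Scissors (payoff 19); vs Scissors: Rock (payoff 18).
Mutual best responses occur at (Rock, Rock) and (Paper, Scissors); at each, neither player gains by switching.

(Rock, Rock) and (Paper, Scissors)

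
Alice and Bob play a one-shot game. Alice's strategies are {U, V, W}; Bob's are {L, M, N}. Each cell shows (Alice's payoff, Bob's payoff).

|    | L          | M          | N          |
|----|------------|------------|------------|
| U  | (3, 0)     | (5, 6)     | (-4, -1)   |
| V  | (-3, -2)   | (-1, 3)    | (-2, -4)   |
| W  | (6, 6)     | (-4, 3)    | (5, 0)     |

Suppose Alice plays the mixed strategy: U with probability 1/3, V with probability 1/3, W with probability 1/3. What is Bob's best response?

Compute Bob's expected payoff from each pure strategy against the given mix.
L: (1/3)·0 + (1/3)·(-2) + (1/3)·6 = 4/3
M: (1/3)·6 + (1/3)·3 + (1/3)·3 = 4
N: (1/3)·(-1) + (1/3)·(-4) + (1/3)·0 = -5/3
Highest expected payoff is 4, from M.

M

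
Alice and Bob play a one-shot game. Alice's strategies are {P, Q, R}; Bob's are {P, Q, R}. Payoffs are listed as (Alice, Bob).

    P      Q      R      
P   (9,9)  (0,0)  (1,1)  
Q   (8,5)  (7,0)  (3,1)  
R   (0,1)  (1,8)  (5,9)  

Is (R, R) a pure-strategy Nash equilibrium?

Holding Bob at R: Alice gets 5 from R, versus 1 from P, 3 from Q. No profitable deviation for Alice.
Holding Alice at R: Bob gets 9 from R, versus 1 from P, 8 from Q. No profitable deviation for Bob either.

Yes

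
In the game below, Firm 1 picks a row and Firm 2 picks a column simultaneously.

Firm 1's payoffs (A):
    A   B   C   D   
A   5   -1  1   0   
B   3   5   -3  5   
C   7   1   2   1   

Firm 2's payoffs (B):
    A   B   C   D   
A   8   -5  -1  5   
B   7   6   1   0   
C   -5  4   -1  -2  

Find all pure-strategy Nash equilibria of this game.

No pure-strategy Nash equilibrium

Check mutual best responses: a cell is a NE iff neither player can gain by unilaterally deviating.
Firm 1's best responses — vs A: C (payoff 7); vs B: B (payoff 5); vs C: C (payoff 2); vs D: B (payoff 5).
Firm 2's best responses — vs A: A (payoff 8); vs B: A (payoff 7); vs C: B (payoff 4).
No cell has both players best-responding. For instance, Firm 1's best reply to B is B, but against B Firm 2 prefers A over B.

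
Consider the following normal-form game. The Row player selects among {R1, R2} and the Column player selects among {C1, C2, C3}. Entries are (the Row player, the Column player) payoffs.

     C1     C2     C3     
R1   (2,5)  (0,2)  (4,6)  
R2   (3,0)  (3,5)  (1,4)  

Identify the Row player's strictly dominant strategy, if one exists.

None

A strategy is strictly dominant if it gives the Row player a strictly higher payoff than every other strategy, against every choice by the opponent.
R1 is not dominant: against C1, R2 gives 3 > 2.
R2 is not dominant: against C3, R1 gives 4 > 1.
No single strategy is best against every opponent action.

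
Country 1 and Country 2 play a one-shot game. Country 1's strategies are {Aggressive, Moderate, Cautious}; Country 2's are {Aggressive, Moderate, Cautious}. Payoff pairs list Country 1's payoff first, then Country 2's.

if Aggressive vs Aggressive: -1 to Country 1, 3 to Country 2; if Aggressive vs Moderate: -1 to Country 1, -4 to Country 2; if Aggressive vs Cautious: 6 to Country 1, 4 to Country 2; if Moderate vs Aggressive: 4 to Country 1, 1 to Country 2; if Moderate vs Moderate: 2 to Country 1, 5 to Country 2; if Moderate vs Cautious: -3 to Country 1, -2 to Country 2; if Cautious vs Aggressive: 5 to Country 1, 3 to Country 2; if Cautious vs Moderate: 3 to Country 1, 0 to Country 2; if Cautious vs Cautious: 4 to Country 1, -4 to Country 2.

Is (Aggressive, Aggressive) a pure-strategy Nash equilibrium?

Holding Country 2 at Aggressive: Country 1 gets -1 from Aggressive but could get 5 by switching to Cautious. Country 1 has a profitable deviation.

No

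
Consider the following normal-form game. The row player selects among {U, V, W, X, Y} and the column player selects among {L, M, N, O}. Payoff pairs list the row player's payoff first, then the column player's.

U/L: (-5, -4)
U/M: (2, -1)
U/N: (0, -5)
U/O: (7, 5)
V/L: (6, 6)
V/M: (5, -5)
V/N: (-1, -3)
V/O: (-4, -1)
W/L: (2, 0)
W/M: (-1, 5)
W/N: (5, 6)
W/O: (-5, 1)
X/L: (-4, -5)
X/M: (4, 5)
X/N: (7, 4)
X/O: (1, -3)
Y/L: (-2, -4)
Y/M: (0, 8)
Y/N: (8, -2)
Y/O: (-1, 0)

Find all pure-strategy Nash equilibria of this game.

Find each player's best response to every opponent strategy; NE are the intersections.
The row player's best responses — vs L: V (payoff 6); vs M: V (payoff 5); vs N: Y (payoff 8); vs O: U (payoff 7).
The column player's best responses — vs U: O (payoff 5); vs V: L (payoff 6); vs W: N (payoff 6); vs X: M (payoff 5); vs Y: M (payoff 8).
Mutual best responses occur at (U, O) and (V, L); at each, neither player gains by switching.

(U, O) and (V, L)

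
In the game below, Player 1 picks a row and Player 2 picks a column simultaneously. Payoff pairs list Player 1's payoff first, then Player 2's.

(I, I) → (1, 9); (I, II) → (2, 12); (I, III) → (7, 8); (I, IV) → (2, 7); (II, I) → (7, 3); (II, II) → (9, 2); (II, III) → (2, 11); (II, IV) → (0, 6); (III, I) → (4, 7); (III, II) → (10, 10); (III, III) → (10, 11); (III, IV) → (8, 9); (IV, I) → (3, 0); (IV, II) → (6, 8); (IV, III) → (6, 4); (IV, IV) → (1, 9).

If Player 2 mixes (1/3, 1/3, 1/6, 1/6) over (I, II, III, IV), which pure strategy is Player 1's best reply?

Player 1's best reply maximizes expected payoff against the mix.
I: (1/3)·1 + (1/3)·2 + (1/6)·7 + (1/6)·2 = 5/2
II: (1/3)·7 + (1/3)·9 + (1/6)·2 + (1/6)·0 = 17/3
III: (1/3)·4 + (1/3)·10 + (1/6)·10 + (1/6)·8 = 23/3
IV: (1/3)·3 + (1/3)·6 + (1/6)·6 + (1/6)·1 = 25/6
Highest expected payoff is 23/3, from III.

III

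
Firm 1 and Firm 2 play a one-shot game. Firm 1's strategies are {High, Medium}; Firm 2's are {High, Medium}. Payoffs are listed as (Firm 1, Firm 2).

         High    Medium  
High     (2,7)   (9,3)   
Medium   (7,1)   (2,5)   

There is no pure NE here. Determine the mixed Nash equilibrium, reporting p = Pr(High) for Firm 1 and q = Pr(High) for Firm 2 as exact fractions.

p = 1/2, q = 7/12

Each player's mixing probability is pinned down by making the *other* player indifferent.
Firm 2 indifferent between High and Medium: p·7 + (1−p)·1 = p·3 + (1−p)·5 ⟹ 1 + 6p = 5 + (-2)p ⟹ p = 1/2.
Firm 1 indifferent between High and Medium: q·2 + (1−q)·9 = q·7 + (1−q)·2 ⟹ 9 + (-7)q = 2 + 5q ⟹ q = 7/12.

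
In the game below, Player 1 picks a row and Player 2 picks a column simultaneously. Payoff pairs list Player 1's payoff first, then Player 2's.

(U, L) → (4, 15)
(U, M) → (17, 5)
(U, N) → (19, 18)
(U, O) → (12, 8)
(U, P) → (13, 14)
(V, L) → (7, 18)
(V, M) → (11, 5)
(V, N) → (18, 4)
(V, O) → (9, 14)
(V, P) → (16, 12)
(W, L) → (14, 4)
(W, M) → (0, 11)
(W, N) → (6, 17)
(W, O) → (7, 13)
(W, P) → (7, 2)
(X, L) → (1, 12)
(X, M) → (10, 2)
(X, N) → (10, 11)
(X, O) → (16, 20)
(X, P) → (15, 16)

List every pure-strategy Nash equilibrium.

(U, N) and (X, O)

Find each player's best response to every opponent strategy; NE are the intersections.
Player 1's best responses — vs L: W (payoff 14); vs M: U (payoff 17); vs N: U (payoff 19); vs O: X (payoff 16); vs P: V (payoff 16).
Player 2's best responses — vs U: N (payoff 18); vs V: L (payoff 18); vs W: N (payoff 17); vs X: O (payoff 20).
Mutual best responses occur at (U, N) and (X, O); at each, neither player gains by switching.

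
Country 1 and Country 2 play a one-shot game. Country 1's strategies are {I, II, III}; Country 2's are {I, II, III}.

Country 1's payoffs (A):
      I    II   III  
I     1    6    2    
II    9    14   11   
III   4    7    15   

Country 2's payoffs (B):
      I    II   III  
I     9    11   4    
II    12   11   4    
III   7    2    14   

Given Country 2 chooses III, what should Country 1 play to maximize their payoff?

With Country 2 fixed at III, Country 1's payoffs are: I → 2, II → 11, III → 15.
The maximum is 15, achieved by III.

III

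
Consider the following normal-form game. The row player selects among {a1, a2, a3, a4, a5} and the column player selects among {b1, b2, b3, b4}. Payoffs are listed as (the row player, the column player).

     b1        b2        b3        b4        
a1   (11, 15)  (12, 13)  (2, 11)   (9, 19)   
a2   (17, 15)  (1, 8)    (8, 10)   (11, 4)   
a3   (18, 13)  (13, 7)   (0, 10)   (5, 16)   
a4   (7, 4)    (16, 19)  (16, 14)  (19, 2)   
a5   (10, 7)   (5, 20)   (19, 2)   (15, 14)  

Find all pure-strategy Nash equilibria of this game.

Check mutual best responses: a cell is a NE iff neither player can gain by unilaterally deviating.
The row player's best responses — vs b1: a3 (payoff 18); vs b2: a4 (payoff 16); vs b3: a5 (payoff 19); vs b4: a4 (payoff 19).
The column player's best responses — vs a1: b4 (payoff 19); vs a2: b1 (payoff 15); vs a3: b4 (payoff 16); vs a4: b2 (payoff 19); vs a5: b2 (payoff 20).
The only mutual best response is (a4, b2); neither player gains by switching there.

(a4, b2)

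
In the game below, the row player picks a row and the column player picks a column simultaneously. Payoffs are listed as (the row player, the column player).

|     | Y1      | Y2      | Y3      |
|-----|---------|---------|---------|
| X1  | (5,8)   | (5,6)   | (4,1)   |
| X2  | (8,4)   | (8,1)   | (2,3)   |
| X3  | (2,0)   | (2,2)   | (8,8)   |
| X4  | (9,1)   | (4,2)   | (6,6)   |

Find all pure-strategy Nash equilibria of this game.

Check mutual best responses: a cell is a NE iff neither player can gain by unilaterally deviating.
The row player's best responses — vs Y1: X4 (payoff 9); vs Y2: X2 (payoff 8); vs Y3: X3 (payoff 8).
The column player's best responses — vs X1: Y1 (payoff 8); vs X2: Y1 (payoff 4); vs X3: Y3 (payoff 8); vs X4: Y3 (payoff 6).
The only mutual best response is (X3, Y3); neither player gains by switching there.

(X3, Y3)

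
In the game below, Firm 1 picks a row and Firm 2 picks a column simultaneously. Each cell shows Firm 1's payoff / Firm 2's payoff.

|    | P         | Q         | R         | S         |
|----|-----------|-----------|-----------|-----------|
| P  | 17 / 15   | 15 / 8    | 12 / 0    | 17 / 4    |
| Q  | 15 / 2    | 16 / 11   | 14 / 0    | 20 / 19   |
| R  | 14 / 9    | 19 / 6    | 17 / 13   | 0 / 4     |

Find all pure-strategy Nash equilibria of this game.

(P, P), (Q, S), and (R, R)

Find each player's best response to every opponent strategy; NE are the intersections.
Firm 1's best responses — vs P: P (payoff 17); vs Q: R (payoff 19); vs R: R (payoff 17); vs S: Q (payoff 20).
Firm 2's best responses — vs P: P (payoff 15); vs Q: S (payoff 19); vs R: R (payoff 13).
Mutual best responses occur at (P, P), (Q, S), and (R, R); at each, neither player gains by switching.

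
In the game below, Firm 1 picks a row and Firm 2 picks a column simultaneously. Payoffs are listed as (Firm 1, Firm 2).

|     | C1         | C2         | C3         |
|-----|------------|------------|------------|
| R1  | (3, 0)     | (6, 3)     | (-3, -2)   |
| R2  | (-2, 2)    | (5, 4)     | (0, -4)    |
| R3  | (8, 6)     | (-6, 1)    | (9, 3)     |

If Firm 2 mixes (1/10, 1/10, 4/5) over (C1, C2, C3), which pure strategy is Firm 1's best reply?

Firm 1's best reply maximizes expected payoff against the mix.
R1: (1/10)·3 + (1/10)·6 + (4/5)·(-3) = -3/2
R2: (1/10)·(-2) + (1/10)·5 + (4/5)·0 = 3/10
R3: (1/10)·8 + (1/10)·(-6) + (4/5)·9 = 37/5
Highest expected payoff is 37/5, from R3.

R3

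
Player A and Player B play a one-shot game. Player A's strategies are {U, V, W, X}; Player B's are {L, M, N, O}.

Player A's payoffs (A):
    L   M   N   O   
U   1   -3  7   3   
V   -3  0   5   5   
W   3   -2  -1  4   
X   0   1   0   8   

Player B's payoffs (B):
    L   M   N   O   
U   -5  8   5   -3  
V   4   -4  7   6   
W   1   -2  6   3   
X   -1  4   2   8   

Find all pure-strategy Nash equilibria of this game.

(X, O)

Find each player's best response to every opponent strategy; NE are the intersections.
Player A's best responses — vs L: W (payoff 3); vs M: X (payoff 1); vs N: U (payoff 7); vs O: X (payoff 8).
Player B's best responses — vs U: M (payoff 8); vs V: N (payoff 7); vs W: N (payoff 6); vs X: O (payoff 8).
The only mutual best response is (X, O); neither player gains by switching there.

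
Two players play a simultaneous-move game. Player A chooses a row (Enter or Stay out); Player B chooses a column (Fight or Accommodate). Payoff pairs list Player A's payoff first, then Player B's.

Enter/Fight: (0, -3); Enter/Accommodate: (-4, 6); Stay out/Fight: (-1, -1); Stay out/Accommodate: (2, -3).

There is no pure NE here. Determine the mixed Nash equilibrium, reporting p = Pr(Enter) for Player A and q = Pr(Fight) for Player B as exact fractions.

p = 2/11, q = 6/7

In a mixed NE each player is indifferent between their pure strategies, so the opponent's mix sets the indifference.
Player B indifferent between Fight and Accommodate: p·(-3) + (1−p)·(-1) = p·6 + (1−p)·(-3) ⟹ (-1) + (-2)p = (-3) + 9p ⟹ p = 2/11.
Player A indifferent between Enter and Stay out: q·0 + (1−q)·(-4) = q·(-1) + (1−q)·2 ⟹ (-4) + 4q = 2 + (-3)q ⟹ q = 6/7.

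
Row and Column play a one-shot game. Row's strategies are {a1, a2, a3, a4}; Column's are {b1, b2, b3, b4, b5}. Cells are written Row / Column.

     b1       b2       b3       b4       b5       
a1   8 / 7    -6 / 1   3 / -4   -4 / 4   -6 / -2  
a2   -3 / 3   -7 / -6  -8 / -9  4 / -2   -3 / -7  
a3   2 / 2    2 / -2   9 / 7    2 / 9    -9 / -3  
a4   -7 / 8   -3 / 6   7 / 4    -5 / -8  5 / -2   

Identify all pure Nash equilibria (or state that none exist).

Find each player's best response to every opponent strategy; NE are the intersections.
Row's best responses — vs b1: a1 (payoff 8); vs b2: a3 (payoff 2); vs b3: a3 (payoff 9); vs b4: a2 (payoff 4); vs b5: a4 (payoff 5).
Column's best responses — vs a1: b1 (payoff 7); vs a2: b1 (payoff 3); vs a3: b4 (payoff 9); vs a4: b1 (payoff 8).
The only mutual best response is (a1, b1); neither player gains by switching there.

(a1, b1)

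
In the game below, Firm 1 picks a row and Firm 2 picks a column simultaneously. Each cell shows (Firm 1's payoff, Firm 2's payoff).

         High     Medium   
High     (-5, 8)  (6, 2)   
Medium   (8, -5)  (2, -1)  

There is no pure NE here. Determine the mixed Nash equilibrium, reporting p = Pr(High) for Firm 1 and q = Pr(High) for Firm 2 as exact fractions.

p = 2/5, q = 4/17

In a mixed NE each player is indifferent between their pure strategies, so the opponent's mix sets the indifference.
Firm 2 indifferent between High and Medium: p·8 + (1−p)·(-5) = p·2 + (1−p)·(-1) ⟹ (-5) + 13p = (-1) + 3p ⟹ p = 2/5.
Firm 1 indifferent between High and Medium: q·(-5) + (1−q)·6 = q·8 + (1−q)·2 ⟹ 6 + (-11)q = 2 + 6q ⟹ q = 4/17.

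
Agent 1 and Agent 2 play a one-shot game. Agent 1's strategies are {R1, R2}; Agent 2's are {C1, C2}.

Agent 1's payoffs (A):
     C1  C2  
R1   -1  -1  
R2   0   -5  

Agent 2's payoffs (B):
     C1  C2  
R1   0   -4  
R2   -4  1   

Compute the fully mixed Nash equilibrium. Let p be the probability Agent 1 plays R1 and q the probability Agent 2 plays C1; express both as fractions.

In a mixed NE each player is indifferent between their pure strategies, so the opponent's mix sets the indifference.
Agent 2 indifferent between C1 and C2: p·0 + (1−p)·(-4) = p·(-4) + (1−p)·1 ⟹ (-4) + 4p = 1 + (-5)p ⟹ p = 5/9.
Agent 1 indifferent between R1 and R2: q·(-1) + (1−q)·(-1) = q·0 + (1−q)·(-5) ⟹ (-1) + 0q = (-5) + 5q ⟹ q = 4/5.

p = 5/9, q = 4/5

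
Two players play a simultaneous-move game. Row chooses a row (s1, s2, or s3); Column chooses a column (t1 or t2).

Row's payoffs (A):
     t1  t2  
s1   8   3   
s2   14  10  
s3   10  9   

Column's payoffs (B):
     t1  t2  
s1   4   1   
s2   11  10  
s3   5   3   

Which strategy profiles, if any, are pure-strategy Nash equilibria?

Check mutual best responses: a cell is a NE iff neither player can gain by unilaterally deviating.
Row's best responses — vs t1: s2 (payoff 14); vs t2: s2 (payoff 10).
Column's best responses — vs s1: t1 (payoff 4); vs s2: t1 (payoff 11); vs s3: t1 (payoff 5).
The only mutual best response is (s2, t1); neither player gains by switching there.

(s2, t1)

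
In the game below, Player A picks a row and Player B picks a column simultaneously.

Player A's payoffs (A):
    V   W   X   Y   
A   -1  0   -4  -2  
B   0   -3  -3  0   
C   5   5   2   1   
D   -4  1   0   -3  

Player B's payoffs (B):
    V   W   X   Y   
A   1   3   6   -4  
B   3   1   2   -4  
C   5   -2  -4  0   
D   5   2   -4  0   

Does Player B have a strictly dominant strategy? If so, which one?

None

Check whether one of Player B's strategies beats all alternatives regardless of what the opponent does.
V is not dominant: against A, W gives 3 > 1.
W is not dominant: against A, X gives 6 > 3.
X is not dominant: against B, V gives 3 > 2.
Y is not dominant: against A, V gives 1 > -4.
No single strategy is best against every opponent action.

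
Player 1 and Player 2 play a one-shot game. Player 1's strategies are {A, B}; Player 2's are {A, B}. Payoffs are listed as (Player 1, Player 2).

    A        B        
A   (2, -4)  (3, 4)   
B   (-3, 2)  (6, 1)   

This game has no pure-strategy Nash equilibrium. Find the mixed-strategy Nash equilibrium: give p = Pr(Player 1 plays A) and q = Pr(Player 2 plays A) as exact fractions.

In a mixed NE each player is indifferent between their pure strategies, so the opponent's mix sets the indifference.
Player 2 indifferent between A and B: p·(-4) + (1−p)·2 = p·4 + (1−p)·1 ⟹ 2 + (-6)p = 1 + 3p ⟹ p = 1/9.
Player 1 indifferent between A and B: q·2 + (1−q)·3 = q·(-3) + (1−q)·6 ⟹ 3 + (-1)q = 6 + (-9)q ⟹ q = 3/8.

p = 1/9, q = 3/8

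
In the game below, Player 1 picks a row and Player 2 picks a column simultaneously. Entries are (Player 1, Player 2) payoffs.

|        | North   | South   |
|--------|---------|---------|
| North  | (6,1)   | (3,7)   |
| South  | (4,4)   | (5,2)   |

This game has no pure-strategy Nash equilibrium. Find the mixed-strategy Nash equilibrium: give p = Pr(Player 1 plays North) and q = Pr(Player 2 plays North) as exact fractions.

p = 1/4, q = 1/2

Each player's mixing probability is pinned down by making the *other* player indifferent.
Player 2 indifferent between North and South: p·1 + (1−p)·4 = p·7 + (1−p)·2 ⟹ 4 + (-3)p = 2 + 5p ⟹ p = 1/4.
Player 1 indifferent between North and South: q·6 + (1−q)·3 = q·4 + (1−q)·5 ⟹ 3 + 3q = 5 + (-1)q ⟹ q = 1/2.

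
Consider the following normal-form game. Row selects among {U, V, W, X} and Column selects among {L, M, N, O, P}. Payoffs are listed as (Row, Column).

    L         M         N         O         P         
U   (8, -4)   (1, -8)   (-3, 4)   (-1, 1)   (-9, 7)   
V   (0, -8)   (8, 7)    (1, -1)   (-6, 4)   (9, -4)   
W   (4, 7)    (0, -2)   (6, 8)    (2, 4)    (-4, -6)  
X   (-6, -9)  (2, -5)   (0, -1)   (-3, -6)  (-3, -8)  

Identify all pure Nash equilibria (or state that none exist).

(V, M) and (W, N)

Check mutual best responses: a cell is a NE iff neither player can gain by unilaterally deviating.
Row's best responses — vs L: U (payoff 8); vs M: V (payoff 8); vs N: W (payoff 6); vs O: W (payoff 2); vs P: V (payoff 9).
Column's best responses — vs U: P (payoff 7); vs V: M (payoff 7); vs W: N (payoff 8); vs X: N (payoff -1).
Mutual best responses occur at (V, M) and (W, N); at each, neither player gains by switching.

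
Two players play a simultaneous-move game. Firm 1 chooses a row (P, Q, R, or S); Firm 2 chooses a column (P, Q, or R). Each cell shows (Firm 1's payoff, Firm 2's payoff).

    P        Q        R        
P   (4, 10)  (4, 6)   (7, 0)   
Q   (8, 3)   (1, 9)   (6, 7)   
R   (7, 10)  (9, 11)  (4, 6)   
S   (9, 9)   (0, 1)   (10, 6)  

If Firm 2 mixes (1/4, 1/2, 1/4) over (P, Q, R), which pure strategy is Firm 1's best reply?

Compute Firm 1's expected payoff from each pure strategy against the given mix.
P: (1/4)·4 + (1/2)·4 + (1/4)·7 = 19/4
Q: (1/4)·8 + (1/2)·1 + (1/4)·6 = 4
R: (1/4)·7 + (1/2)·9 + (1/4)·4 = 29/4
S: (1/4)·9 + (1/2)·0 + (1/4)·10 = 19/4
Highest expected payoff is 29/4, from R.

R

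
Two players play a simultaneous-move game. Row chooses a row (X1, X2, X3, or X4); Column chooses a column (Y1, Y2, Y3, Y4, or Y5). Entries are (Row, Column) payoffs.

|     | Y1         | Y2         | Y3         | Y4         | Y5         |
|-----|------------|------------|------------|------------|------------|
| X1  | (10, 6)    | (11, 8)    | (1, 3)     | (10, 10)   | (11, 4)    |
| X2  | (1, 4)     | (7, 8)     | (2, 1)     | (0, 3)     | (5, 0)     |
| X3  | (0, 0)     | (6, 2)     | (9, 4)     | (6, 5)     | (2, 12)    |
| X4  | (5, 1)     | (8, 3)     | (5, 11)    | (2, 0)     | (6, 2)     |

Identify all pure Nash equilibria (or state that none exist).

(X1, Y4)

Check mutual best responses: a cell is a NE iff neither player can gain by unilaterally deviating.
Row's best responses — vs Y1: X1 (payoff 10); vs Y2: X1 (payoff 11); vs Y3: X3 (payoff 9); vs Y4: X1 (payoff 10); vs Y5: X1 (payoff 11).
Column's best responses — vs X1: Y4 (payoff 10); vs X2: Y2 (payoff 8); vs X3: Y5 (payoff 12); vs X4: Y3 (payoff 11).
The only mutual best response is (X1, Y4); neither player gains by switching there.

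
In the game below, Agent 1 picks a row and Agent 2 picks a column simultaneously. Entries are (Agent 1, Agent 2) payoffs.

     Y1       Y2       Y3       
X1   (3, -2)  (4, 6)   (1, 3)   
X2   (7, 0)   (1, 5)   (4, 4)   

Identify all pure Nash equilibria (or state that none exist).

Find each player's best response to every opponent strategy; NE are the intersections.
Agent 1's best responses — vs Y1: X2 (payoff 7); vs Y2: X1 (payoff 4); vs Y3: X2 (payoff 4).
Agent 2's best responses — vs X1: Y2 (payoff 6); vs X2: Y2 (payoff 5).
The only mutual best response is (X1, Y2); neither player gains by switching there.

(X1, Y2)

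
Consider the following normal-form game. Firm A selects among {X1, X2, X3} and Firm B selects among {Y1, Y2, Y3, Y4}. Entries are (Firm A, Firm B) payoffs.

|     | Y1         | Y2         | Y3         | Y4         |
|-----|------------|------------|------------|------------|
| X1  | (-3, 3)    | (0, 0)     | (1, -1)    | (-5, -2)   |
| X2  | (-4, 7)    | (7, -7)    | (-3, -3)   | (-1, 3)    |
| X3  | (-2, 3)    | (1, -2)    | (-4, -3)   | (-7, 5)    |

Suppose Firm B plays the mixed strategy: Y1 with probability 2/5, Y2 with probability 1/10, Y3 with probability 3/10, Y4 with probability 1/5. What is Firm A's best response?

X1

Compute Firm A's expected payoff from each pure strategy against the given mix.
X1: (2/5)·(-3) + (1/10)·0 + (3/10)·1 + (1/5)·(-5) = -19/10
X2: (2/5)·(-4) + (1/10)·7 + (3/10)·(-3) + (1/5)·(-1) = -2
X3: (2/5)·(-2) + (1/10)·1 + (3/10)·(-4) + (1/5)·(-7) = -33/10
Highest expected payoff is -19/10, from X1.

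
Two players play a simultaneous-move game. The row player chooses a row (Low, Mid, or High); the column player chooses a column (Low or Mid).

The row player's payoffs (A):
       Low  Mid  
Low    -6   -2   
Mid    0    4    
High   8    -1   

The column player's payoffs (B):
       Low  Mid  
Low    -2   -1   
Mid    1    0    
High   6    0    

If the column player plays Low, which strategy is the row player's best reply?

With the column player fixed at Low, the row player's payoffs are: Low → -6, Mid → 0, High → 8.
The maximum is 8, achieved by High.

High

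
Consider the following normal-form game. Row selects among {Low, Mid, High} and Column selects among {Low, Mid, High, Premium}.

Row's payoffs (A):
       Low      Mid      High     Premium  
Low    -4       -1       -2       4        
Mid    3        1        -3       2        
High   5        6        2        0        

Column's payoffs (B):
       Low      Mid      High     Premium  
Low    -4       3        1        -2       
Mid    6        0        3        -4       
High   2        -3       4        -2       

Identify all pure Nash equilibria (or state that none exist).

(High, High)

A profile is a Nash equilibrium when each player is best-responding to the other.
Row's best responses — vs Low: High (payoff 5); vs Mid: High (payoff 6); vs High: High (payoff 2); vs Premium: Low (payoff 4).
Column's best responses — vs Low: Mid (payoff 3); vs Mid: Low (payoff 6); vs High: High (payoff 4).
The only mutual best response is (High, High); neither player gains by switching there.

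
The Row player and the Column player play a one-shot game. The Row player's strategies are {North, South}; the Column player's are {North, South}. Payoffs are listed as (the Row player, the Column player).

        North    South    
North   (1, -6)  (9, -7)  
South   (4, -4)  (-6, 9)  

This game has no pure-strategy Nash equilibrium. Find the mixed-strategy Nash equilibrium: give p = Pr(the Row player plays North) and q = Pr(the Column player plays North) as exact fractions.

p = 13/14, q = 5/6

In a mixed NE each player is indifferent between their pure strategies, so the opponent's mix sets the indifference.
The Column player indifferent between North and South: p·(-6) + (1−p)·(-4) = p·(-7) + (1−p)·9 ⟹ (-4) + (-2)p = 9 + (-16)p ⟹ p = 13/14.
The Row player indifferent between North and South: q·1 + (1−q)·9 = q·4 + (1−q)·(-6) ⟹ 9 + (-8)q = (-6) + 10q ⟹ q = 5/6.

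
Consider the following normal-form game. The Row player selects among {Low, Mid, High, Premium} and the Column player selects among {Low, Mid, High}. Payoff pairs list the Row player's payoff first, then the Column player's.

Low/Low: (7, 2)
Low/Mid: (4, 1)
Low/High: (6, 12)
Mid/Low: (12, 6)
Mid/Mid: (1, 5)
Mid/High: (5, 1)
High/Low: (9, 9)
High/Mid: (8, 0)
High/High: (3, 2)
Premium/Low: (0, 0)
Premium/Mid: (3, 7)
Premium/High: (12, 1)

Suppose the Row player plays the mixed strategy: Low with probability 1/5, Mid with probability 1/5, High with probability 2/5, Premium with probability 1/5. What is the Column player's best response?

Low

The Column player's best reply maximizes expected payoff against the mix.
Low: (1/5)·2 + (1/5)·6 + (2/5)·9 + (1/5)·0 = 26/5
Mid: (1/5)·1 + (1/5)·5 + (2/5)·0 + (1/5)·7 = 13/5
High: (1/5)·12 + (1/5)·1 + (2/5)·2 + (1/5)·1 = 18/5
Highest expected payoff is 26/5, from Low.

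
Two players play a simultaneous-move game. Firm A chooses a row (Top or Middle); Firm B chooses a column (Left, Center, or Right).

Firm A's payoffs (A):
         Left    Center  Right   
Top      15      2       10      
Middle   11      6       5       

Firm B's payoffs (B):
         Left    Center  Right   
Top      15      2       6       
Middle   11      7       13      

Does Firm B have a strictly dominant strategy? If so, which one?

A strategy is strictly dominant if it gives Firm B a strictly higher payoff than every other strategy, against every choice by the opponent.
Left is not dominant: against Middle, Right gives 13 > 11.
Center is not dominant: against Top, Left gives 15 > 2.
Right is not dominant: against Top, Left gives 15 > 6.
No single strategy is best against every opponent action.

No strictly dominant strategy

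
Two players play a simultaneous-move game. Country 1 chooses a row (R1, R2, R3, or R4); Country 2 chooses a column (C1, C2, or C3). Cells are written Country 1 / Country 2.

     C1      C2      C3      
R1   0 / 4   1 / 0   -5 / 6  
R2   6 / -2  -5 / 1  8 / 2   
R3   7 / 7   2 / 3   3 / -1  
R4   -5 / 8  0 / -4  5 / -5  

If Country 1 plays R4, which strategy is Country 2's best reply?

C1

With Country 1 fixed at R4, Country 2's payoffs are: C1 → 8, C2 → -4, C3 → -5.
The maximum is 8, achieved by C1.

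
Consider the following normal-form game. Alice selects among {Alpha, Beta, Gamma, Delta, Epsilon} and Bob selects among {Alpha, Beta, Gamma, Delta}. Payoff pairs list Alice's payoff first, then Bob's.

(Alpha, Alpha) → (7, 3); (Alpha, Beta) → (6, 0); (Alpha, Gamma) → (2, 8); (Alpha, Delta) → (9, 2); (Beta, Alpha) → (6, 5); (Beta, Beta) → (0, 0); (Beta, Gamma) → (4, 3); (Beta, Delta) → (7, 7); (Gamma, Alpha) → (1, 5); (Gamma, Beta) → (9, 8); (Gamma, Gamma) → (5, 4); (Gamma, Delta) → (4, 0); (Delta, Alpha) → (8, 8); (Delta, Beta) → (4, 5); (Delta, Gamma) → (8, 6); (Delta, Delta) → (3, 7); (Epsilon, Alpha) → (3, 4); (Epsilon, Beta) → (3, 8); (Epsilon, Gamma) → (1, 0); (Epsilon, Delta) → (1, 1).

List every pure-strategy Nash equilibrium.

(Gamma, Beta) and (Delta, Alpha)

Check mutual best responses: a cell is a NE iff neither player can gain by unilaterally deviating.
Alice's best responses — vs Alpha: Delta (payoff 8); vs Beta: Gamma (payoff 9); vs Gamma: Delta (payoff 8); vs Delta: Alpha (payoff 9).
Bob's best responses — vs Alpha: Gamma (payoff 8); vs Beta: Delta (payoff 7); vs Gamma: Beta (payoff 8); vs Delta: Alpha (payoff 8); vs Epsilon: Beta (payoff 8).
Mutual best responses occur at (Gamma, Beta) and (Delta, Alpha); at each, neither player gains by switching.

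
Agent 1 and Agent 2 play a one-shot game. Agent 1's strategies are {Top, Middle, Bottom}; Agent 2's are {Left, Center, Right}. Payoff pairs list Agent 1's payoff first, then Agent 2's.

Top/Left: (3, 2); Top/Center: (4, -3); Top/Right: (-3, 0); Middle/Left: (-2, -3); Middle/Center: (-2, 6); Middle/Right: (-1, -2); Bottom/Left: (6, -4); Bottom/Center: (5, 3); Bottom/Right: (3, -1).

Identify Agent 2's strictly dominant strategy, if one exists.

Check whether one of Agent 2's strategies beats all alternatives regardless of what the opponent does.
Left is not dominant: against Middle, Center gives 6 > -3.
Center is not dominant: against Top, Left gives 2 > -3.
Right is not dominant: against Top, Left gives 2 > 0.
No single strategy is best against every opponent action.

No strictly dominant strategy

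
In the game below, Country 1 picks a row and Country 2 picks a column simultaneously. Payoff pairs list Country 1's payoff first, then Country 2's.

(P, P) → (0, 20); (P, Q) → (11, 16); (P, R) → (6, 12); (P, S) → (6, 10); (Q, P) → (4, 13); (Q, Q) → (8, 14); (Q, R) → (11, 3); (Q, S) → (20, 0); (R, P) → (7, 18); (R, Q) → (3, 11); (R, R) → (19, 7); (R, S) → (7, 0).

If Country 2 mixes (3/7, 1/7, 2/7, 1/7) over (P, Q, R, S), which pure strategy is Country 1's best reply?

Country 1's best reply maximizes expected payoff against the mix.
P: (3/7)·0 + (1/7)·11 + (2/7)·6 + (1/7)·6 = 29/7
Q: (3/7)·4 + (1/7)·8 + (2/7)·11 + (1/7)·20 = 62/7
R: (3/7)·7 + (1/7)·3 + (2/7)·19 + (1/7)·7 = 69/7
Highest expected payoff is 69/7, from R.

R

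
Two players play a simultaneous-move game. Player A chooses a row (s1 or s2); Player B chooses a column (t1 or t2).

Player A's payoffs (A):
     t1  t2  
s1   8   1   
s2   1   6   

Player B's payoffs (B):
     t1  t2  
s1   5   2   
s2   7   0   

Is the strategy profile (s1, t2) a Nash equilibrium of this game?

No

Holding Player B at t2: Player A gets 1 from s1 but could get 6 by switching to s2. Player A has a profitable deviation.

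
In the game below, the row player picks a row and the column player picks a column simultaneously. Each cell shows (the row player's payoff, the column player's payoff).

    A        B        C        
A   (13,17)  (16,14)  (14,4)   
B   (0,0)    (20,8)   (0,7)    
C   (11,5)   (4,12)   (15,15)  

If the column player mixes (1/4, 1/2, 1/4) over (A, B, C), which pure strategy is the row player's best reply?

A

Compute the row player's expected payoff from each pure strategy against the given mix.
A: (1/4)·13 + (1/2)·16 + (1/4)·14 = 59/4
B: (1/4)·0 + (1/2)·20 + (1/4)·0 = 10
C: (1/4)·11 + (1/2)·4 + (1/4)·15 = 17/2
Highest expected payoff is 59/4, from A.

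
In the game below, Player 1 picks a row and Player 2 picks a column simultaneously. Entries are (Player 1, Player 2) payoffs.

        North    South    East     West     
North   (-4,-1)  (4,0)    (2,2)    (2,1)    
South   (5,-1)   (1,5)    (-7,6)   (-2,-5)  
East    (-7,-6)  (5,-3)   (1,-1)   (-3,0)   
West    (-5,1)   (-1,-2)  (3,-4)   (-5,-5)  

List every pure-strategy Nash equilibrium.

There is no pure-strategy Nash equilibrium

A profile is a Nash equilibrium when each player is best-responding to the other.
Player 1's best responses — vs North: South (payoff 5); vs South: East (payoff 5); vs East: West (payoff 3); vs West: North (payoff 2).
Player 2's best responses — vs North: East (payoff 2); vs South: East (payoff 6); vs East: West (payoff 0); vs West: North (payoff 1).
No cell has both players best-responding. For instance, Player 1's best reply to West is North, but against North Player 2 prefers East over West.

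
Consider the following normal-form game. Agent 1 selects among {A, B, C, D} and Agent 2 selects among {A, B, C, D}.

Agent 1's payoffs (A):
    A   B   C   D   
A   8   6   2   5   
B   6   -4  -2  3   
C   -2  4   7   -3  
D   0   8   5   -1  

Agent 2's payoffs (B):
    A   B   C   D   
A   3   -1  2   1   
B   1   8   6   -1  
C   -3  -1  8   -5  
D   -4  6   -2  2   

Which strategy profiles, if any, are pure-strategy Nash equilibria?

Find each player's best response to every opponent strategy; NE are the intersections.
Agent 1's best responses — vs A: A (payoff 8); vs B: D (payoff 8); vs C: C (payoff 7); vs D: A (payoff 5).
Agent 2's best responses — vs A: A (payoff 3); vs B: B (payoff 8); vs C: C (payoff 8); vs D: B (payoff 6).
Mutual best responses occur at (A, A), (C, C), and (D, B); at each, neither player gains by switching.

(A, A), (C, C), and (D, B)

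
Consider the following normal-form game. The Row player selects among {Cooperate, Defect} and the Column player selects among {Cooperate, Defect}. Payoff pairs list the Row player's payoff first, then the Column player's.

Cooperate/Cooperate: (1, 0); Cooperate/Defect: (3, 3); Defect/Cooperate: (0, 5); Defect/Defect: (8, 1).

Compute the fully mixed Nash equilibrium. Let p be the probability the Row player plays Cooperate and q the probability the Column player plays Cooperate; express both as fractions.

In a mixed NE each player is indifferent between their pure strategies, so the opponent's mix sets the indifference.
The Column player indifferent between Cooperate and Defect: p·0 + (1−p)·5 = p·3 + (1−p)·1 ⟹ 5 + (-5)p = 1 + 2p ⟹ p = 4/7.
The Row player indifferent between Cooperate and Defect: q·1 + (1−q)·3 = q·0 + (1−q)·8 ⟹ 3 + (-2)q = 8 + (-8)q ⟹ q = 5/6.

p = 4/7, q = 5/6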